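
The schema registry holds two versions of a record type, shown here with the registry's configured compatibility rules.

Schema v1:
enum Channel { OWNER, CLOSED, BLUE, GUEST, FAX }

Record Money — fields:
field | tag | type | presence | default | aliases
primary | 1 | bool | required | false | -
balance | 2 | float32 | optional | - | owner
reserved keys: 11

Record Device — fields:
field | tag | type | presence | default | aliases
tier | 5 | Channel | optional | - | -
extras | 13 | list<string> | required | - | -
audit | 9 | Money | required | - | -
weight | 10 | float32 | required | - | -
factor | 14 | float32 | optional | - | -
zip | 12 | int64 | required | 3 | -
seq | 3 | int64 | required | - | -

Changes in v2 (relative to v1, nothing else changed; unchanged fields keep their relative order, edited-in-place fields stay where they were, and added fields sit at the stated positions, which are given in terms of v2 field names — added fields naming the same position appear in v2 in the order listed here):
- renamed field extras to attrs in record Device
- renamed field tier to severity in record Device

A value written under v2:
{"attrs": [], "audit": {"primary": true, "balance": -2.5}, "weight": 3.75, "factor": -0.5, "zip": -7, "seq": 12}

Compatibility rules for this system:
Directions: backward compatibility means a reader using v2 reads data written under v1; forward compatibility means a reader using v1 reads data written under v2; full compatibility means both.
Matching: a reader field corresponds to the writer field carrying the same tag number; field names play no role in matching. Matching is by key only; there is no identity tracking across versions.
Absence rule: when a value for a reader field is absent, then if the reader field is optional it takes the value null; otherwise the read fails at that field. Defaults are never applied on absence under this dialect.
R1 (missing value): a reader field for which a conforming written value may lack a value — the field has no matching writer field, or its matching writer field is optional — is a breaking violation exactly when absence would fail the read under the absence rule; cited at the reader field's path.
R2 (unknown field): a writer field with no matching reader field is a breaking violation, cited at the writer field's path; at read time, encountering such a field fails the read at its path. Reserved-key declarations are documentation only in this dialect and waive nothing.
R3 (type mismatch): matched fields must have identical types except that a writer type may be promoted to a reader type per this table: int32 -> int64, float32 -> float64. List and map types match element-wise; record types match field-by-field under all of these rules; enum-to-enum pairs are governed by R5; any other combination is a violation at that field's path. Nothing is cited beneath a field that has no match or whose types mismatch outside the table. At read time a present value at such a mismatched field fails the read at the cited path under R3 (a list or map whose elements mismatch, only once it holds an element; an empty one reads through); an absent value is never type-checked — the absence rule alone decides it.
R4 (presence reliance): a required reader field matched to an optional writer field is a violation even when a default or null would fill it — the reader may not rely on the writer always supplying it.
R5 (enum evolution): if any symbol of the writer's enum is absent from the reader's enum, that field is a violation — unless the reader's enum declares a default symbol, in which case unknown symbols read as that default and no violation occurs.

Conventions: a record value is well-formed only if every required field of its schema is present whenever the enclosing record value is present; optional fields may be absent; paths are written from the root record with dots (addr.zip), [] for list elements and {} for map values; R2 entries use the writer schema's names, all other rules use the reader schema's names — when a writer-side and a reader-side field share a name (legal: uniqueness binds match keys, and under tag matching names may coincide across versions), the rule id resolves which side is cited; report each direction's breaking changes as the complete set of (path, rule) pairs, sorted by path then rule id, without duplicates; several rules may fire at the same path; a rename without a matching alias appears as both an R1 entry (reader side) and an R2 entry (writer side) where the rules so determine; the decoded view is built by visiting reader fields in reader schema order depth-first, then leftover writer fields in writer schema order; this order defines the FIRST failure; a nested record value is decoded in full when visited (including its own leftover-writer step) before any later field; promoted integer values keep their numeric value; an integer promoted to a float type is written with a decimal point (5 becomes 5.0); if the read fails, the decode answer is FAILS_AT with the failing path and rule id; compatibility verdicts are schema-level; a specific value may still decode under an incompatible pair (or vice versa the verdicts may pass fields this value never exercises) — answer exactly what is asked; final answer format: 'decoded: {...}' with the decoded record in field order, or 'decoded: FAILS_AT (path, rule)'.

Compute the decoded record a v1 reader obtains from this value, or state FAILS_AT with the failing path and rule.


decoded: {"tier": null, "extras": [], "audit": {"primary": true, "balance": -2.5}, "weight": 3.75, "factor": -0.5, "zip": -7, "seq": 12}

arrows below run writer -> reader for Device
decode walk for Device under reader schema v1:
  tier := null (not supplied -> null)
  extras := [] (from writer attrs)
  audit.primary := true
  audit.balance := -2.5
  weight := 3.75
  factor := -0.5
  zip := -7
  seq := 12
  => decoded: {"tier": null, "extras": [], "audit": {"primary": true, "balance": -2.5}, "weight": 3.75, "factor": -0.5, "zip": -7, "seq": 12}
the other Device changes do not affect what is asked:
  renamed field extras to attrs in record Device -> triggers nothing under the printed rules; the Device answer is the same either way
  renamed field tier to severity in record Device -> triggers nothing under the printed rules; the Device answer is the same either way


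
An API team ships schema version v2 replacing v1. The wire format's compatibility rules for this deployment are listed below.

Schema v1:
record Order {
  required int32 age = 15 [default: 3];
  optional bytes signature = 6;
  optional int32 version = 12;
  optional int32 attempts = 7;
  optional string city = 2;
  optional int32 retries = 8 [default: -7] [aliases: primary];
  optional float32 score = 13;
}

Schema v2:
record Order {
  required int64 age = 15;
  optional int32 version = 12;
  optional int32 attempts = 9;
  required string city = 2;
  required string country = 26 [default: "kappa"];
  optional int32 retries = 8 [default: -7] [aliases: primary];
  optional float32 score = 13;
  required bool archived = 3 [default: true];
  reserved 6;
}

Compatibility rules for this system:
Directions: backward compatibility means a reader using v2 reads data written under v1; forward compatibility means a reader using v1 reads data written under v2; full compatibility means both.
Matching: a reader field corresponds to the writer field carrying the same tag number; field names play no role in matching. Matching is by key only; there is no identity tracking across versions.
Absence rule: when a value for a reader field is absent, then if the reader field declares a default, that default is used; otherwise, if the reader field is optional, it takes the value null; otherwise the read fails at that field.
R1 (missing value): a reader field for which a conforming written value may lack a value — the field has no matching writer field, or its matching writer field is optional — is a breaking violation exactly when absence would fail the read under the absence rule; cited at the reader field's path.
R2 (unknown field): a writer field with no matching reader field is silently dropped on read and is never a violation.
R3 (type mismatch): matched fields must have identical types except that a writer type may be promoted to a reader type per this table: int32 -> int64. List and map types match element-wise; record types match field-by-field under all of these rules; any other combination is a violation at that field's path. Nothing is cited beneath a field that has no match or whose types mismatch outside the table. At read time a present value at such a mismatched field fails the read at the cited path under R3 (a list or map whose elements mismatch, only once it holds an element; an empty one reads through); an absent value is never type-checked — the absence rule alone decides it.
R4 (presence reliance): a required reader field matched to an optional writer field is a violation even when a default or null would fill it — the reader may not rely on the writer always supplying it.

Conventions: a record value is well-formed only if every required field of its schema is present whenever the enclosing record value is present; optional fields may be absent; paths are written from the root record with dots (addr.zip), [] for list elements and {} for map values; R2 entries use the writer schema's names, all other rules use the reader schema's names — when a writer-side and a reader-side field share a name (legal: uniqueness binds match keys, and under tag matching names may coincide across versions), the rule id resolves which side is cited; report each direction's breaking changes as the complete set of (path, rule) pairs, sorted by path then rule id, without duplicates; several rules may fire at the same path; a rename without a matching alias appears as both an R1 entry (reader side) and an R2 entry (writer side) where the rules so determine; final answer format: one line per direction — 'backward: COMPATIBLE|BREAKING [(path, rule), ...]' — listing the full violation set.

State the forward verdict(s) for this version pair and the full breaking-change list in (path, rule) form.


arrows below run writer -> reader for Order
forward on Order — v1 reading data written by v2:
  age <- age (int64 -> int32, writer required)
  signature has no writer counterpart
  version <- version (int32 -> int32, writer optional)
  attempts has no writer counterpart
  city <- city (string -> string, writer required)
  retries <- retries (int32 -> int32, writer optional)
  score <- score (float32 -> float32, writer optional)
  attempts (writer side), unknown to reader
  country (writer side), unknown to reader
  archived (writer side), unknown to reader
  breaking: (age, R3)
  => forward: BREAKING (1)
checking off the Order differences that do not matter here:
  field city in record Order: optional changed to required -> fires only in the backward direction of Order, which is not asked here
  removed field signature from record Order (its key 6 joins the reserved list) -> fires no rule on Order, leaving the asked answer as it is
  added field country to record Order: required string, tag 26, default "kappa" (in v2 it sits immediately before retries) -> fires no rule on Order, leaving the asked answer as it is
  added field archived to record Order: required bool, tag 3, default true (in v2 it sits last) -> fires no rule on Order, leaving the asked answer as it is
  field attempts in record Order: tag 7 changed to 9 -> fires no rule on Order, leaving the asked answer as it is

forward: BREAKING [(age, R3)]


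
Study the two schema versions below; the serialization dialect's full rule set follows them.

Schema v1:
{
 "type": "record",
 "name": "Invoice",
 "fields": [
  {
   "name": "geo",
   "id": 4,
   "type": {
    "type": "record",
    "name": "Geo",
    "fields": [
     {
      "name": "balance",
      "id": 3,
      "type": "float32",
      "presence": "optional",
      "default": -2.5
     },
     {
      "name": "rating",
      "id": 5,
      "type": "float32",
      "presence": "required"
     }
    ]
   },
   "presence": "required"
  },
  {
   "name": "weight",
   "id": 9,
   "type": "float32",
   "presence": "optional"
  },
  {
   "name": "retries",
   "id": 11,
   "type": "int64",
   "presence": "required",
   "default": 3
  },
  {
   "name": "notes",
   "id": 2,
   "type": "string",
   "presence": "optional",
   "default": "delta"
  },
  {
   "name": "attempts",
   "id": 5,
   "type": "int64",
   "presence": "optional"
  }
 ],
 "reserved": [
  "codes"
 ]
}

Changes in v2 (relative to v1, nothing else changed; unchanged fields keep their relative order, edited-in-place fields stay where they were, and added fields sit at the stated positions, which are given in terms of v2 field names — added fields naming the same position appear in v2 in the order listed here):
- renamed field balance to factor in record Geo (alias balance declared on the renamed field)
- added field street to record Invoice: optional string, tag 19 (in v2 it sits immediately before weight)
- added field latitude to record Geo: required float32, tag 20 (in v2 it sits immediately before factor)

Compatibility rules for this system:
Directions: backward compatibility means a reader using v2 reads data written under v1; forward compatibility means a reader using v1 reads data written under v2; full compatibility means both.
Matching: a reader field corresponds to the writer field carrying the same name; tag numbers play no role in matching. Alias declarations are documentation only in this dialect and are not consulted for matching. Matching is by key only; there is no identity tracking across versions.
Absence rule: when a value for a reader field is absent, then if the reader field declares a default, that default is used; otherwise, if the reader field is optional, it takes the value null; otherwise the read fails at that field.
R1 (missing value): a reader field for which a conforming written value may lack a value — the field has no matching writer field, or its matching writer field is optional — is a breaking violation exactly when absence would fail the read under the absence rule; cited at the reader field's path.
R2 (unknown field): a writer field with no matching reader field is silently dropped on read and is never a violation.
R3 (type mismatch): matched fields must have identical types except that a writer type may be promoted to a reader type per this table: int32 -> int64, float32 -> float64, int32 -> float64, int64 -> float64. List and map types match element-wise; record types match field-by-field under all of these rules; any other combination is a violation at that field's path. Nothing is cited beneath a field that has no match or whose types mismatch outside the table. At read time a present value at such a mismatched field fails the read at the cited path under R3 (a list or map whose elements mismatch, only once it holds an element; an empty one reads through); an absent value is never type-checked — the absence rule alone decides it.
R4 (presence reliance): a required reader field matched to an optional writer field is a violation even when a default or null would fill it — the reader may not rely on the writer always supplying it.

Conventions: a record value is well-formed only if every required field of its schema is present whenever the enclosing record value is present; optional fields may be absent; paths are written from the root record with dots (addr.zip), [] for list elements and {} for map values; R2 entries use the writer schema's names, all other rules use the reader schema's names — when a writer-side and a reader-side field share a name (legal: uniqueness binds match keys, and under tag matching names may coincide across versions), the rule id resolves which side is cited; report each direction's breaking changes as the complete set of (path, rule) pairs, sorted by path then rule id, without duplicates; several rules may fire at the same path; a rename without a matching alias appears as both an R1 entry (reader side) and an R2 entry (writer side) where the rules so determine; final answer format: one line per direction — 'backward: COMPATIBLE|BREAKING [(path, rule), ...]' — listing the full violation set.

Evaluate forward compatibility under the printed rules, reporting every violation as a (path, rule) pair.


forward: COMPATIBLE []

each type pair in Invoice: writer, then reader
checking forward for Invoice: reader v1 against writer v2:
  geo <- geo (Geo -> Geo, writer required)
  weight <- weight (float32 -> float32, writer optional)
  retries <- retries (int64 -> int64, writer required)
  notes <- notes (string -> string, writer optional)
  attempts <- attempts (int64 -> int64, writer optional)
  writer street: unknown to reader
  geo.balance: no writer-side match
  geo.rating <- geo.rating (float32 -> float32, writer required)
  writer geo.latitude: unknown to reader
  writer geo.factor: unknown to reader
  => forward verdict for Invoice: COMPATIBLE, no violations
remaining Invoice differences; none change what is asked:
  renamed field balance to factor in record Geo (alias balance declared on the renamed field) -> fires no rule on Invoice, leaving the asked answer as it is
  added field latitude to record Geo: required float32, tag 20 (in v2 it sits immediately before factor) -> its effect on Invoice is confined to the backward direction, not asked
  added field street to record Invoice: optional string, tag 19 (in v2 it sits immediately before weight) -> fires no rule on Invoice, leaving the asked answer as it is


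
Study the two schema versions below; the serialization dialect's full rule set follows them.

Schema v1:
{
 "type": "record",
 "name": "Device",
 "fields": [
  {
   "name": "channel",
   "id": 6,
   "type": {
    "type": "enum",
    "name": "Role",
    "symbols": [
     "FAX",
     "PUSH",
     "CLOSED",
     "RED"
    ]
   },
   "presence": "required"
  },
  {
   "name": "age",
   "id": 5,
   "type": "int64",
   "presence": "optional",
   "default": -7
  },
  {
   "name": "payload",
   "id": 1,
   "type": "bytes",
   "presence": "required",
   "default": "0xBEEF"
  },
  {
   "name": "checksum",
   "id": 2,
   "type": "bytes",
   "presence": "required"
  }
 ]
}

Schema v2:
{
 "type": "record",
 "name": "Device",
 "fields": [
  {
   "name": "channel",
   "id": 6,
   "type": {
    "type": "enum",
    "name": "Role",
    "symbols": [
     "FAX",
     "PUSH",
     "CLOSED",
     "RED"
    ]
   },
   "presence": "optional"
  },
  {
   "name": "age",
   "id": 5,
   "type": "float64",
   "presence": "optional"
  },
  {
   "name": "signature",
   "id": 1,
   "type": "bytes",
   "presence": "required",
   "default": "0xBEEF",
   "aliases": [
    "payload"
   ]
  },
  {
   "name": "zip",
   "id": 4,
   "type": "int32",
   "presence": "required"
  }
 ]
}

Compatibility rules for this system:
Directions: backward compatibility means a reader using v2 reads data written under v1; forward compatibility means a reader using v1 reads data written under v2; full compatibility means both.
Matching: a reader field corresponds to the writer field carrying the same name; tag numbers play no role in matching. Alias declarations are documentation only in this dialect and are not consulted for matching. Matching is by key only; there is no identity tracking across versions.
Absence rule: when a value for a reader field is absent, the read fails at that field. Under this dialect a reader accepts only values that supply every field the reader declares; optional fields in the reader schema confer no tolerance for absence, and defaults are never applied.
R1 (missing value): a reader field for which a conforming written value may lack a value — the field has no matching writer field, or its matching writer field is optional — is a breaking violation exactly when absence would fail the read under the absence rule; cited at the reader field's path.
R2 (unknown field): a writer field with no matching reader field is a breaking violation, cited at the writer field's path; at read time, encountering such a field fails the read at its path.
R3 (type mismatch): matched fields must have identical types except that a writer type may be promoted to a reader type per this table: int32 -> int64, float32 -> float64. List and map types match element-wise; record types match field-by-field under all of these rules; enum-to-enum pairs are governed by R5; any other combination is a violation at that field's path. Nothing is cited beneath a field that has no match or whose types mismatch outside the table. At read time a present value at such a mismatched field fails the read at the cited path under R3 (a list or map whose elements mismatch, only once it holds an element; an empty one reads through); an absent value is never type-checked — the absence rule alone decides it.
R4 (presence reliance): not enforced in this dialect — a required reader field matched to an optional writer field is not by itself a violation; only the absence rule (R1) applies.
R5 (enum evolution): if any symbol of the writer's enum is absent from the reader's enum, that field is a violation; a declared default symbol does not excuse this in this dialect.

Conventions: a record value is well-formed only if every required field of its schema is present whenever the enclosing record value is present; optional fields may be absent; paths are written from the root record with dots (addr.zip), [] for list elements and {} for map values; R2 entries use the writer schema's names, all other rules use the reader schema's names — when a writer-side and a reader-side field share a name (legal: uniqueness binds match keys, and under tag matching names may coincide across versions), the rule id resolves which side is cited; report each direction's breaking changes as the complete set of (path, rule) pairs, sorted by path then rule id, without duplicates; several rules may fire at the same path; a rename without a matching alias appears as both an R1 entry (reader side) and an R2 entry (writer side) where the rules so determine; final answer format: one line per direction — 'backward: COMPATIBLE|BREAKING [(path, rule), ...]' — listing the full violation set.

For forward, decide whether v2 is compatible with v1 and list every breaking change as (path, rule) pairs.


forward: BREAKING [(age, R1), (age, R3), (channel, R1), (checksum, R1), (payload, R1), (signature, R2), (zip, R2)]

arrows below run writer -> reader for Device
forward pass over Device, reader schema v1, writer schema v2:
  writer optional, Role -> Role: reader channel maps from writer channel
  writer optional, float64 -> int64: reader age maps from writer age
  payload: no writer match
  checksum: no writer match
  writer field signature has no reader counterpart
  writer field zip has no reader counterpart
  breaking: (age, R1)
  breaking: (age, R3)
  breaking: (channel, R1)
  breaking: (checksum, R1)
  breaking: (payload, R1)
  breaking: (signature, R2)
  breaking: (zip, R2)
  => forward verdict for Device: BREAKING, 7 violation(s)


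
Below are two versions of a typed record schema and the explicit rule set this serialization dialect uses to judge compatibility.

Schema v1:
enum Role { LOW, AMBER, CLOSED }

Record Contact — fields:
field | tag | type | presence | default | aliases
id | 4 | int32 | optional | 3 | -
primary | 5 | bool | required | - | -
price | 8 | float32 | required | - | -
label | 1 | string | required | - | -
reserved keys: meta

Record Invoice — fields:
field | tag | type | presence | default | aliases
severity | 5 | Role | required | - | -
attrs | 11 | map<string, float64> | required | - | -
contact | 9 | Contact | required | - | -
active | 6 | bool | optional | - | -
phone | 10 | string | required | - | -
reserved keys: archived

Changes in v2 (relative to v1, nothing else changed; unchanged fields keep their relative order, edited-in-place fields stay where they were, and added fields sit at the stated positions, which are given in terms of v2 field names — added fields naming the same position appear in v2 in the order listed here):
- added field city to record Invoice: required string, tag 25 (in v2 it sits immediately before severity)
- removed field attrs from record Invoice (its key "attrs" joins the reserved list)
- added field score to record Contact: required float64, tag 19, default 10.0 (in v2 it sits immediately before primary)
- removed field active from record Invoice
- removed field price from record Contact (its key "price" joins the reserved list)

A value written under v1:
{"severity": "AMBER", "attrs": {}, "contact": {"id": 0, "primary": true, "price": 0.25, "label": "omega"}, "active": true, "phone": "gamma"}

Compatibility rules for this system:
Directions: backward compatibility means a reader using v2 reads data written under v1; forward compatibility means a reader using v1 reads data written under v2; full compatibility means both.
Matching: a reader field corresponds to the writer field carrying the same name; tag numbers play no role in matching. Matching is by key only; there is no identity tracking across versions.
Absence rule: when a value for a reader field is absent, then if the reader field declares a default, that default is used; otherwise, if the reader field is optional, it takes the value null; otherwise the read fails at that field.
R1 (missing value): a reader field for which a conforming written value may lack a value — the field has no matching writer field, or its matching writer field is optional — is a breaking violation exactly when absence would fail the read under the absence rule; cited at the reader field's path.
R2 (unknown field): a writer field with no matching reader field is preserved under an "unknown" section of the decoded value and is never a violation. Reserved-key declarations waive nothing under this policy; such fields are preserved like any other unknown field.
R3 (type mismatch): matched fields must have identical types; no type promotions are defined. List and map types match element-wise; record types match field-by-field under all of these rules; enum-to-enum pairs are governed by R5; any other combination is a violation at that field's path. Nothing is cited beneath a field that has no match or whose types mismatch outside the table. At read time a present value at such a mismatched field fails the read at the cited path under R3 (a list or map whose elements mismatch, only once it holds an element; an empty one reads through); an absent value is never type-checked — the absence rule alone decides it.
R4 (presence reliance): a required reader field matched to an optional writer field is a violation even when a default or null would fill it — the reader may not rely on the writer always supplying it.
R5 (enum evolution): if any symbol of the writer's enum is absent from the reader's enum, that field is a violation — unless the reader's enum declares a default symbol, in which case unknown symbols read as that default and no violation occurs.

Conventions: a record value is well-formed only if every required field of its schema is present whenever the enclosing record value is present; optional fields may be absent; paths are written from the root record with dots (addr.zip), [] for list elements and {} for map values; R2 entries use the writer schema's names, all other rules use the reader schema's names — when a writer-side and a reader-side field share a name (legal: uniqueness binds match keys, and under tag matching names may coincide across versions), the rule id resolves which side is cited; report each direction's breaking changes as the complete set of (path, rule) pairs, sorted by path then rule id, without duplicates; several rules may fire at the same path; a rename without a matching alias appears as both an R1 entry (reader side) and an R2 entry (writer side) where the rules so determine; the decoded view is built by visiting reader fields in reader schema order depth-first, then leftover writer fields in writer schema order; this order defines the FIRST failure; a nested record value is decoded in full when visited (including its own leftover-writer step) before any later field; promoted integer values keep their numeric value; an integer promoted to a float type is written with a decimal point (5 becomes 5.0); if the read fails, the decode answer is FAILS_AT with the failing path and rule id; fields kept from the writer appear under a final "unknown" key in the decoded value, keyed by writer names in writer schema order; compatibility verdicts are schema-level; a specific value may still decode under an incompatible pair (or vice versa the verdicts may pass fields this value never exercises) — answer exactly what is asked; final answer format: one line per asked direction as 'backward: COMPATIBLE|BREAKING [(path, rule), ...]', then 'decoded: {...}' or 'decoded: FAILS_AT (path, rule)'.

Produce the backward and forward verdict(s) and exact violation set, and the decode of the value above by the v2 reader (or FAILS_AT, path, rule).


the writer's type comes first in each Invoice pair
backward on Invoice — v2 reading data written by v1:
  city: no writer-side match
  severity: Role -> Role, writer required; from severity
  contact: Contact -> Contact, writer required; from contact
  phone: string -> string, writer required; from phone
  writer attrs: unknown to reader
  writer active: unknown to reader
  contact.id: int32 -> int32, writer optional; from contact.id
  contact.score: no writer-side match
  contact.primary: bool -> bool, writer required; from contact.primary
  contact.label: string -> string, writer required; from contact.label
  writer contact.price: unknown to reader
  R1 fires at city
  => backward verdict for Invoice: BREAKING, 1 violation(s)
forward on Invoice — v1 reading data written by v2:
  severity: Role -> Role, writer required; from severity
  attrs: no writer-side match
  contact: Contact -> Contact, writer required; from contact
  active: no writer-side match
  phone: string -> string, writer required; from phone
  writer city: unknown to reader
  contact.id: int32 -> int32, writer optional; from contact.id
  contact.primary: bool -> bool, writer required; from contact.primary
  contact.price: no writer-side match
  contact.label: string -> string, writer required; from contact.label
  writer contact.score: unknown to reader
  R1 fires at attrs
  R1 fires at contact.price
  => forward verdict for Invoice: BREAKING, 2 violation(s)
decode walk for Invoice under reader schema v2:
  read fails at city under R1 (no fill)
  => FAILS_AT (city, R1)

backward: BREAKING [(city, R1)]; forward: BREAKING [(attrs, R1), (contact.price, R1)]; decoded: FAILS_AT (city, R1)


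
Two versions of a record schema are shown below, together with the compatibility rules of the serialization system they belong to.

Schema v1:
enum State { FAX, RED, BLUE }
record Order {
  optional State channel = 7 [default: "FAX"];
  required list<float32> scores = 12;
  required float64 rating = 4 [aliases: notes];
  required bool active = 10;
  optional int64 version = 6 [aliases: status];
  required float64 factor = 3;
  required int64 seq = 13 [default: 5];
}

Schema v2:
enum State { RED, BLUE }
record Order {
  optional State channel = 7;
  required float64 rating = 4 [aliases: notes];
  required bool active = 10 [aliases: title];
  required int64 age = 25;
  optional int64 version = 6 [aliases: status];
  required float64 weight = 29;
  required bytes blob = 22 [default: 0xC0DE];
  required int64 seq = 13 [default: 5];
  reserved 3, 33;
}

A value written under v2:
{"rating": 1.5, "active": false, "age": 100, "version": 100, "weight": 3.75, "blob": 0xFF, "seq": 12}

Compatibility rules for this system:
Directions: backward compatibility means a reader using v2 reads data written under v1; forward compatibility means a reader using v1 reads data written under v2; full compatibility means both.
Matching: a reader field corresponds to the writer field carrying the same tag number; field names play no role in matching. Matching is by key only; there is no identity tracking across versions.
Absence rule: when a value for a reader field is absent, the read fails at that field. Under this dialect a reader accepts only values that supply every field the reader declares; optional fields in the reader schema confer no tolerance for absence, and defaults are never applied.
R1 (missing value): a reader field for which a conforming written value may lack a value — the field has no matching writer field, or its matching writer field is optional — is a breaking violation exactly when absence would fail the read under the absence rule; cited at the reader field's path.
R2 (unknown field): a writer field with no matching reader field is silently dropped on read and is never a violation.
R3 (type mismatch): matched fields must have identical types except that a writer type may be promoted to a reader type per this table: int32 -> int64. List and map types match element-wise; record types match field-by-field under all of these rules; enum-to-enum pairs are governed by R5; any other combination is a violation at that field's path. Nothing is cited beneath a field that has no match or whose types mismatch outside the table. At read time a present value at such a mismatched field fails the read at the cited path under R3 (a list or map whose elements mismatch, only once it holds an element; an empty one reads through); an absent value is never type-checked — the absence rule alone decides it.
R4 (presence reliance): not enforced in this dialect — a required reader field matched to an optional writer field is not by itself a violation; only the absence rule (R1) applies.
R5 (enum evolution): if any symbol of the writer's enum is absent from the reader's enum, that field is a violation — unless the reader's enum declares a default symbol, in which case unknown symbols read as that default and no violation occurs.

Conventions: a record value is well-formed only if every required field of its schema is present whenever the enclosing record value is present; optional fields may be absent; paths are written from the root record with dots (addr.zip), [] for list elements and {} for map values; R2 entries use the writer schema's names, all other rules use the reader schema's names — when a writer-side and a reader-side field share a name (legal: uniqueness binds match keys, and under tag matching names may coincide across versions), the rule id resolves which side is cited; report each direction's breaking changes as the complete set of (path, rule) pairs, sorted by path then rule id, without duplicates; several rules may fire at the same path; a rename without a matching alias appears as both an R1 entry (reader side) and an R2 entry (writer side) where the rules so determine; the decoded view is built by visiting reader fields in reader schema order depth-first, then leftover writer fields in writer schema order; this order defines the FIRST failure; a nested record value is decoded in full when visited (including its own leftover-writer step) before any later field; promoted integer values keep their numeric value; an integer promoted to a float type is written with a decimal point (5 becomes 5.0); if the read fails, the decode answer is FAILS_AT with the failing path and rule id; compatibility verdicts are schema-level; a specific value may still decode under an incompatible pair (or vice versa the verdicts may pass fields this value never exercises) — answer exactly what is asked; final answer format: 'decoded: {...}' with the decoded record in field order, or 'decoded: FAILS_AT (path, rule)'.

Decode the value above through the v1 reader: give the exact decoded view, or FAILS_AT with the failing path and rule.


decoded: FAILS_AT (channel, R1)

arrows below run writer -> reader for Order
decode walk for Order under reader schema v1:
  read fails at channel under R1 (no fill)
  => FAILS_AT (channel, R1)
checking off the Order differences that do not matter here:
  removed field scores from record Order -> shifts the Order verdicts, not this decode
  added field blob to record Order: required bytes, tag 22, default 0xC0DE (in v2 it sits immediately before seq) -> shifts the Order verdicts, not this decode
  added field age to record Order: required int64, tag 25 (in v2 it sits immediately before version) -> shifts the Order verdicts, not this decode
  added field weight to record Order: required float64, tag 29 (in v2 it sits immediately before seq) -> shifts the Order verdicts, not this decode
  removed field factor from record Order (its key 3 joins the reserved list) -> shifts the Order verdicts, not this decode


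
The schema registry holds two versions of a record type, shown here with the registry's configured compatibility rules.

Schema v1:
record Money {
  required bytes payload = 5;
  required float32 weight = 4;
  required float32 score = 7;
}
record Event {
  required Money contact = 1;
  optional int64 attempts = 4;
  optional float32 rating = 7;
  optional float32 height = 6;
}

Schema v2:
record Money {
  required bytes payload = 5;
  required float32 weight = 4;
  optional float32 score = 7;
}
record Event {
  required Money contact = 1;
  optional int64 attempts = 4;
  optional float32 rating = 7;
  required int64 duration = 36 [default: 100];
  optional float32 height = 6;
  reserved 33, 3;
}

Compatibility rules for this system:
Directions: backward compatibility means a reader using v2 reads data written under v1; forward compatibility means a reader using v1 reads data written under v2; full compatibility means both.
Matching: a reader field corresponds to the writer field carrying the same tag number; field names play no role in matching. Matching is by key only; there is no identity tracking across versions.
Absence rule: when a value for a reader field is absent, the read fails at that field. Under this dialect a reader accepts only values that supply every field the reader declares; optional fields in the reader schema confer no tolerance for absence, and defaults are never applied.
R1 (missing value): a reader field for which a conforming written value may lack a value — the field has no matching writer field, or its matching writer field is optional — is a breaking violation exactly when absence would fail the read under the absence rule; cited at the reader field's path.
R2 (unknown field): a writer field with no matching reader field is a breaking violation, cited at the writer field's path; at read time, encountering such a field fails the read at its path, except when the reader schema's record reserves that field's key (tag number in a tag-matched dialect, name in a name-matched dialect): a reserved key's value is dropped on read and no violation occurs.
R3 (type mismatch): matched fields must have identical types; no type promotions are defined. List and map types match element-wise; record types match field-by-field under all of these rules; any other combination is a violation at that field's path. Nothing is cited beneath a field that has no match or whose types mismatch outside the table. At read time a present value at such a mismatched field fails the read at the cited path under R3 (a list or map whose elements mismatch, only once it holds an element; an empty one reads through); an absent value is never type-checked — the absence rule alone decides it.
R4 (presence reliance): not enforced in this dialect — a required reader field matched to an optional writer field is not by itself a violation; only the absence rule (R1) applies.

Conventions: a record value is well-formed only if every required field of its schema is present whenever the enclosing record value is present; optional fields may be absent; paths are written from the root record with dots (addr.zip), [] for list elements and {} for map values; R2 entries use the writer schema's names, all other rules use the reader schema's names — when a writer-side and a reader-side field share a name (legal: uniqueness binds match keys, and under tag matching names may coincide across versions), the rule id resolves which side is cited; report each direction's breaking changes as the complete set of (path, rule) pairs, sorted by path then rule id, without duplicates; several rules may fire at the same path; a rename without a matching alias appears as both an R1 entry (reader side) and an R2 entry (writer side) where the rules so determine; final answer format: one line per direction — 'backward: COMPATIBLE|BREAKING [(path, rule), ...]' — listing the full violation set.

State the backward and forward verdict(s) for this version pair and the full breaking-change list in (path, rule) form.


each type pair in Event: writer, then reader
backward on Event — v2 reading data written by v1:
  contact <- contact (Money -> Money, writer required)
  attempts <- attempts (int64 -> int64, writer optional)
  rating <- rating (float32 -> float32, writer optional)
  duration has no writer counterpart
  height <- height (float32 -> float32, writer optional)
  contact.payload <- contact.payload (bytes -> bytes, writer required)
  contact.weight <- contact.weight (float32 -> float32, writer required)
  contact.score <- contact.score (float32 -> float32, writer required)
  breaking: (attempts, R1)
  breaking: (duration, R1)
  breaking: (height, R1)
  breaking: (rating, R1)
  backward on Event therefore BREAKING (4)
forward on Event — v1 reading data written by v2:
  contact <- contact (Money -> Money, writer required)
  attempts <- attempts (int64 -> int64, writer optional)
  rating <- rating (float32 -> float32, writer optional)
  height <- height (float32 -> float32, writer optional)
  writer duration: unknown to reader
  contact.payload <- contact.payload (bytes -> bytes, writer required)
  contact.weight <- contact.weight (float32 -> float32, writer required)
  contact.score <- contact.score (float32 -> float32, writer optional)
  breaking: (attempts, R1)
  breaking: (contact.score, R1)
  breaking: (duration, R2)
  breaking: (height, R1)
  breaking: (rating, R1)
  forward on Event therefore BREAKING (5)

backward: BREAKING [(attempts, R1), (duration, R1), (height, R1), (rating, R1)]; forward: BREAKING [(attempts, R1), (contact.score, R1), (duration, R2), (height, R1), (rating, R1)]
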